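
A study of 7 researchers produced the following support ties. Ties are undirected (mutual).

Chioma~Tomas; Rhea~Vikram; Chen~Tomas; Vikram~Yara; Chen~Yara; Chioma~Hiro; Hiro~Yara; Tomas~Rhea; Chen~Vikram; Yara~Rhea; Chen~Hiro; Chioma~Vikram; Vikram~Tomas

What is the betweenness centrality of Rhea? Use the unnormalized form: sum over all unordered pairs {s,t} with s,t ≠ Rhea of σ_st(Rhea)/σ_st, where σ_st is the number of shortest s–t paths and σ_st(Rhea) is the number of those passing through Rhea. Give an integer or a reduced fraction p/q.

Pairs whose geodesics pass through Rhea — Tomas–Yara: 1/3.
All other pairs contribute 0.
Summing the contributions gives betweenness(Rhea) = 1/3.

1/3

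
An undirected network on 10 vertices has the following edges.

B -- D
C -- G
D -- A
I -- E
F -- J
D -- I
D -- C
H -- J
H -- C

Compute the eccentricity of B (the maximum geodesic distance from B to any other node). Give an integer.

5

Distances from B: A:2, C:2, D:1, E:3, F:5, G:3, H:3, I:2, J:4.
The largest is 5 (to F), so the eccentricity of B is 5.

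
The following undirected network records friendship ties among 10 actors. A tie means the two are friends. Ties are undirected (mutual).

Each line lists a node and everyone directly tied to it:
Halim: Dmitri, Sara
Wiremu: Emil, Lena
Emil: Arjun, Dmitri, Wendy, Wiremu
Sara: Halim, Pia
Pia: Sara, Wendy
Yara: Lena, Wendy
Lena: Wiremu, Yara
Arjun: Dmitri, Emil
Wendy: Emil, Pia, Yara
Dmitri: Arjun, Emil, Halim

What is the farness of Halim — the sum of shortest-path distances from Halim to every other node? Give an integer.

22

Distances from Halim: Arjun:2, Dmitri:1, Emil:2, Lena:4, Pia:2, Sara:1, Wendy:3, Wiremu:3, Yara:4.
Sum = 2 + 1 + 2 + 4 + 2 + 1 + 3 + 3 + 4 = 22.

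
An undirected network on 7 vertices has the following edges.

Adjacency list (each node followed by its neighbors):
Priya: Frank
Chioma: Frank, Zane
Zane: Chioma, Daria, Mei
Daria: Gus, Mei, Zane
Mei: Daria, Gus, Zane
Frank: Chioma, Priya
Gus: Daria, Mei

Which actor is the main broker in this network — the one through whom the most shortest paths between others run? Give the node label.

Unnormalized betweenness of each node: Chioma:8, Daria:2, Frank:5, Gus:0, Mei:2, Priya:0, Zane:9.
Zane has the largest value, 9, making it the main broker — the node through which the most shortest paths run.

Zane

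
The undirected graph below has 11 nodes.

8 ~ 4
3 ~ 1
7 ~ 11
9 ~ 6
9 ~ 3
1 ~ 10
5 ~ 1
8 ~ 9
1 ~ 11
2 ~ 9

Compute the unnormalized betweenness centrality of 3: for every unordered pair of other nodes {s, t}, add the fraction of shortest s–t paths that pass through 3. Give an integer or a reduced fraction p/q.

Pairs whose geodesics pass through 3 — 10–4: 1; 10–2: 1; 10–8: 1; 10–9: 1; 10–6: 1; 11–4: 1; 11–2: 1; 11–8: 1; 11–9: 1; 11–6: 1; 7–4: 1; 7–2: 1; 7–8: 1; 7–9: 1 … (+11 more pairs).
All other pairs contribute 0.
Summing the contributions gives betweenness(3) = 25.

25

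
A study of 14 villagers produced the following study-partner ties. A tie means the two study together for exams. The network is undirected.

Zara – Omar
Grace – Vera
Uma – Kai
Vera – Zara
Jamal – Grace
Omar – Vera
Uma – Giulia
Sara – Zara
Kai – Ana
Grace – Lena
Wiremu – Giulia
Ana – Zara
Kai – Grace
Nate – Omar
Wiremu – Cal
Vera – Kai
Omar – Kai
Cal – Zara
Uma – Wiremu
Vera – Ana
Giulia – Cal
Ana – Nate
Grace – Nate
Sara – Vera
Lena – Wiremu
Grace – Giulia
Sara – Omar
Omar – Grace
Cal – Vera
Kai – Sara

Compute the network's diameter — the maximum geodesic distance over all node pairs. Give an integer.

Eccentricity of each node (its greatest distance to any other): Ana:3, Cal:3, Giulia:3, Grace:2, Jamal:3, Kai:2, Lena:3, Nate:3, Omar:3, Sara:3, Uma:3, Vera:2, Wiremu:3, Zara:3.
The maximum eccentricity is 3, realized for instance by the pair Omar–Wiremu via Omar – Grace – Lena – Wiremu. So the diameter is 3.

3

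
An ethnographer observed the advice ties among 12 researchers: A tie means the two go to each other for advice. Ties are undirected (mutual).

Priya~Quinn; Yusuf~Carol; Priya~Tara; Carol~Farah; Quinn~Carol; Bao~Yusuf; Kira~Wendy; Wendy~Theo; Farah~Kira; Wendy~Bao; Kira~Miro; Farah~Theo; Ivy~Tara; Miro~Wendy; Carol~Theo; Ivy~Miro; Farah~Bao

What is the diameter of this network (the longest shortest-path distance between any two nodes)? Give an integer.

Eccentricity of each node (its greatest distance to any other): Bao:4, Carol:4, Farah:4, Ivy:4, Kira:4, Miro:4, Priya:4, Quinn:4, Tara:4, Theo:4, Wendy:4, Yusuf:4.
The maximum eccentricity is 4, realized for instance by the pair Quinn–Miro via Quinn – Priya – Tara – Ivy – Miro. So the diameter is 4.

4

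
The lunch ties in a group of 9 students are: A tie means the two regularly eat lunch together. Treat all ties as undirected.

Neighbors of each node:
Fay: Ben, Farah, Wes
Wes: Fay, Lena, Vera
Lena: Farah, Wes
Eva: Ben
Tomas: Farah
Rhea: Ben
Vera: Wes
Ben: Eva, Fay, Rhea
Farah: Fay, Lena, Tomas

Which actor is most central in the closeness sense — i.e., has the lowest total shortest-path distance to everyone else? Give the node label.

Farness (sum of distances to all others) for each node — Ben:16, Eva:23, Farah:16, Fay:13, Lena:19, Rhea:23, Tomas:23, Vera:23, Wes:16.
The smallest farness is 13, for Fay, so Fay has the highest closeness.

Fay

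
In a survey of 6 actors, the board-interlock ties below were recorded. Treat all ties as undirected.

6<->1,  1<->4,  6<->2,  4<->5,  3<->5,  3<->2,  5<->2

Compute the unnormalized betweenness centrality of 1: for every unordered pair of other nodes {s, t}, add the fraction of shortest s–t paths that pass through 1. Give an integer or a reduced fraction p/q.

1

Pairs whose geodesics pass through 1 — 6–4: 1.
All other pairs contribute 0.
Summing the contributions gives betweenness(1) = 1.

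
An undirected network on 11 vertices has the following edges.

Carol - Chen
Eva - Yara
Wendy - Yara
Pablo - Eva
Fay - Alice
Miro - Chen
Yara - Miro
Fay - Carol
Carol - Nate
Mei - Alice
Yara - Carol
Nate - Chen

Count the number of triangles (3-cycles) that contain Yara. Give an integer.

0

Yara's neighbors are Carol, Eva, Miro, and Wendy, but none of them are tied to each other, so no triangle contains Yara.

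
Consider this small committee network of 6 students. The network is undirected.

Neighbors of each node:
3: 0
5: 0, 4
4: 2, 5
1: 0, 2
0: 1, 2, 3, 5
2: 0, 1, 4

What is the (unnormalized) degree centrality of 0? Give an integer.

4

0 is directly tied to 1, 2, 3, and 5. That is 4 neighbors, so the degree of 0 is 4.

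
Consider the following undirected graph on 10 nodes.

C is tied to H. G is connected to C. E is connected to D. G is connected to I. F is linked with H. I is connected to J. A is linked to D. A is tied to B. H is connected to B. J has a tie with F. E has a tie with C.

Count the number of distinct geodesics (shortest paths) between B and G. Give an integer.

1

The shortest distance is 3, and the only length-3 path is B–H–C–G. So there is exactly 1 shortest path.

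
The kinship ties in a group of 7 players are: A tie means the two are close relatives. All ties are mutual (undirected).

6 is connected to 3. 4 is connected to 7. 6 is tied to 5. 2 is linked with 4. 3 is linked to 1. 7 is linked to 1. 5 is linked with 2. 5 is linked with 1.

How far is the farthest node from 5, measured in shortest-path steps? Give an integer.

Distances from 5: 1:1, 2:1, 3:2, 4:2, 6:1, 7:2.
The largest is 2 (to 7, 3, and 4), so the eccentricity of 5 is 2.

2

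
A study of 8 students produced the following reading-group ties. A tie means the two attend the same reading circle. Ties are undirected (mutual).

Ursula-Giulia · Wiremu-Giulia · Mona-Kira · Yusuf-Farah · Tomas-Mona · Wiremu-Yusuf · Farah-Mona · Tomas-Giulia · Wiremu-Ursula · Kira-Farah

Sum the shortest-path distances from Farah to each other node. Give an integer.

13

Distances from Farah: Giulia:3, Kira:1, Mona:1, Tomas:2, Ursula:3, Wiremu:2, Yusuf:1.
Sum = 3 + 1 + 1 + 2 + 3 + 2 + 1 = 13.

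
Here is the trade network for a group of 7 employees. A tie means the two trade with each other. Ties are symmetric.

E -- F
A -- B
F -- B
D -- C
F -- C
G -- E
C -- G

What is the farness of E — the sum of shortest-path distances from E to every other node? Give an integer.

Distances from E: A:3, B:2, C:2, D:3, F:1, G:1.
Sum = 3 + 2 + 2 + 3 + 1 + 1 = 12.

12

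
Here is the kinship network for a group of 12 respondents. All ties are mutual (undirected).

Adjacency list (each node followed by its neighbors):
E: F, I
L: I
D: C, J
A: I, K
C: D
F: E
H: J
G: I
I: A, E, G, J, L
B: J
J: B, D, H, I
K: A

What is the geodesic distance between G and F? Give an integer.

3

One shortest route is G – I – E – F, which uses 3 edges, and at distance 2 from G we only reach {A, E, J, L}, which does not include F. So d(G,F) = 3.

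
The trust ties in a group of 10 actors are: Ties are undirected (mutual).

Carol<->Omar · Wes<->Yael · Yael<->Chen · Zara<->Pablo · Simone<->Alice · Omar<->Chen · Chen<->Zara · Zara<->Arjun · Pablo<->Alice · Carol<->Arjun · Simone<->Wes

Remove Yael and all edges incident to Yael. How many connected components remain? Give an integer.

Yael's neighbors (Chen and Wes) remain reachable from one another through other ties, so the rest of the network stays in one piece.

1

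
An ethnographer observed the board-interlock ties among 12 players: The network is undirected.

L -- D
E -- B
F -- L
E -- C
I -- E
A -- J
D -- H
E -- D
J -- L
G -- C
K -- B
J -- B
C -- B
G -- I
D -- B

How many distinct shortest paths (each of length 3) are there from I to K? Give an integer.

The shortest distance is 3, and the only length-3 path is I–E–B–K. So there is exactly 1 shortest path.

1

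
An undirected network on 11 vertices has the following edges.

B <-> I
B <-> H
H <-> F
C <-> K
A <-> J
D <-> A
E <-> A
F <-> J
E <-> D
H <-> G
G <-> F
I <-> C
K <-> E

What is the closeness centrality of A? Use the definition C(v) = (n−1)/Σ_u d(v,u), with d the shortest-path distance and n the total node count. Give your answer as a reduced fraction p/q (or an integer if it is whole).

5/12

Distances from A: B:4, C:3, D:1, E:1, F:2, G:3, H:3, I:4, J:1, K:2. Sum = 24.
n = 11, so closeness = 10/24 = 5/12.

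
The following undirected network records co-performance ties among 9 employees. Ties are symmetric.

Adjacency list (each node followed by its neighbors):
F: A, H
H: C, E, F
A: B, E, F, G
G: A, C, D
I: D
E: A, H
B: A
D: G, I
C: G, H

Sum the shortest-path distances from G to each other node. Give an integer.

13

Distances from G: A:1, B:2, C:1, D:1, E:2, F:2, H:2, I:2.
Sum = 1 + 2 + 1 + 1 + 2 + 2 + 2 + 2 = 13.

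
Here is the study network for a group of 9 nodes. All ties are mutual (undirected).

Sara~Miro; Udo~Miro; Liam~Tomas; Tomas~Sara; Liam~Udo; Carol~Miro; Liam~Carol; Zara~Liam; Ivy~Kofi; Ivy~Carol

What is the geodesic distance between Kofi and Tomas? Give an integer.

4

One shortest route is Kofi – Ivy – Carol – Liam – Tomas, which uses 4 edges, and at distance 3 from Kofi we only reach {Liam, Miro}, which does not include Tomas. So d(Kofi,Tomas) = 4.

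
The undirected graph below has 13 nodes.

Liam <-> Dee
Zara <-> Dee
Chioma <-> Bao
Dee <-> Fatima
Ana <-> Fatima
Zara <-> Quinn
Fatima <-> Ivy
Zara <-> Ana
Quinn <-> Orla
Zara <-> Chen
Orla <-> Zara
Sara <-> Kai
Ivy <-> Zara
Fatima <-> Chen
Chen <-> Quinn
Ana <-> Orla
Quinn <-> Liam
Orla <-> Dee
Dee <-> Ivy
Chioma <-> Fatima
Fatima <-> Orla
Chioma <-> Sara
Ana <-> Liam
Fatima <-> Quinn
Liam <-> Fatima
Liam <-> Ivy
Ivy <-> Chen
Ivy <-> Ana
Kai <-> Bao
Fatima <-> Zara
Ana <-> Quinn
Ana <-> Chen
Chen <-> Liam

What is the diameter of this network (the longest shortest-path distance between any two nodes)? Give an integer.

Eccentricity of each node (its greatest distance to any other): Ana:4, Bao:3, Chen:4, Chioma:2, Dee:4, Fatima:3, Ivy:4, Kai:4, Liam:4, Orla:4, Quinn:4, Sara:3, Zara:4.
The maximum eccentricity is 4, realized for instance by the pair Liam–Kai via Liam – Fatima – Chioma – Bao – Kai. So the diameter is 4.

4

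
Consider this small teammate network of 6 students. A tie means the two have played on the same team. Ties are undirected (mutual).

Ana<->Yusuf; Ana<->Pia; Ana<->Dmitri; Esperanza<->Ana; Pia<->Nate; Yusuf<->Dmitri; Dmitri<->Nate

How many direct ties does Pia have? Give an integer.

Pia is directly tied to Ana and Nate. That is 2 neighbors, so the degree of Pia is 2.

2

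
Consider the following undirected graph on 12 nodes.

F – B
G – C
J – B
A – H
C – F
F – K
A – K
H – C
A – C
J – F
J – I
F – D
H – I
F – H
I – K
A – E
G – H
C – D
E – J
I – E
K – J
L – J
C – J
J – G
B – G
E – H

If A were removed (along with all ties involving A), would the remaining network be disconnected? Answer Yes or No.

No

Even without A, every remaining node can still reach every other (the residual graph is connected), so A is not a cut vertex.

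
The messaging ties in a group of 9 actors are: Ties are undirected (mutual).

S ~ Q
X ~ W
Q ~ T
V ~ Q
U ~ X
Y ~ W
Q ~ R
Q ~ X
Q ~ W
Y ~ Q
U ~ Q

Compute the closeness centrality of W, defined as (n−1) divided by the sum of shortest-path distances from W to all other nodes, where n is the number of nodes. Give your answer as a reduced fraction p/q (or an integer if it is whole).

Distances from W: Q:1, R:2, S:2, T:2, U:2, V:2, X:1, Y:1. Sum = 13.
n = 9, so closeness = 8/13.

8/13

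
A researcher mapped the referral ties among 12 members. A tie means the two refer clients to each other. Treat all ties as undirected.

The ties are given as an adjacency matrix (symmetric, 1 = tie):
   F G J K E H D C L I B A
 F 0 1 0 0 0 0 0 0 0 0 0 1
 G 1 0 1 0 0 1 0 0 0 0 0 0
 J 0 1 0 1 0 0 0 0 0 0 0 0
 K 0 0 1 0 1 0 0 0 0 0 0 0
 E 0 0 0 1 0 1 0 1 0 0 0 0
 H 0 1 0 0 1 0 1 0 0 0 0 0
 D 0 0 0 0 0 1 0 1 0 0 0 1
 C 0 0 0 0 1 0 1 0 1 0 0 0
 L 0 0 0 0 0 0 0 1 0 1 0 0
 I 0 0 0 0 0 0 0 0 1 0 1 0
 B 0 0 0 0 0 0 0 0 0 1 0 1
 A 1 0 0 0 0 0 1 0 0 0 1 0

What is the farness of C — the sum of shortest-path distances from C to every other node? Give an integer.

Distances from C: A:2, B:3, D:1, E:1, F:3, G:3, H:2, I:2, J:3, K:2, L:1.
Sum = 2 + 3 + 1 + 1 + 3 + 3 + 2 + 2 + 3 + 2 + 1 = 23.

23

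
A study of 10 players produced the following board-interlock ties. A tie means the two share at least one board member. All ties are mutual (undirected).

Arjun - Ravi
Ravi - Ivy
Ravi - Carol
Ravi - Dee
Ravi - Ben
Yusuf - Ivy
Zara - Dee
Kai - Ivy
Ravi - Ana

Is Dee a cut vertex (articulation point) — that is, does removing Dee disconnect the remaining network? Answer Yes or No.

Removing Dee leaves {Zara} with no path to {Ana, Arjun, Ben, Carol, Ivy, Kai, Ravi, and Yusuf}, so the network splits into 2 components. Dee is a cut vertex.

Yes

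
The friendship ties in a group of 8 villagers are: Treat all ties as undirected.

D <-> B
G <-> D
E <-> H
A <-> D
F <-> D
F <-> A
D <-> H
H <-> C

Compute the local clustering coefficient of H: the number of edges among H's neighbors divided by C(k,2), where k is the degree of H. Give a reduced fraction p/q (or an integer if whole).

0

H's neighbors: C, D, and E (k = 3).
Possible neighbor pairs: C(3,2) = 3. Edges among them: none → e = 0.
Clustering(H) = 0/3 = 0.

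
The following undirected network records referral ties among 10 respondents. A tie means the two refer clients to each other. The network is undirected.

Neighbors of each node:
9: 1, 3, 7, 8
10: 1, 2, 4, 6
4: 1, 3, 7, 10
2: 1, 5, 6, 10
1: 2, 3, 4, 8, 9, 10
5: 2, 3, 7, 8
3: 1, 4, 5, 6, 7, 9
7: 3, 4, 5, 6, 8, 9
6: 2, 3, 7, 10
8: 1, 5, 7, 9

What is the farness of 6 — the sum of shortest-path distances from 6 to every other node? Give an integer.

14

Distances from 6: 1:2, 2:1, 3:1, 4:2, 5:2, 7:1, 8:2, 9:2, 10:1.
Sum = 2 + 1 + 1 + 2 + 2 + 1 + 2 + 2 + 1 = 14.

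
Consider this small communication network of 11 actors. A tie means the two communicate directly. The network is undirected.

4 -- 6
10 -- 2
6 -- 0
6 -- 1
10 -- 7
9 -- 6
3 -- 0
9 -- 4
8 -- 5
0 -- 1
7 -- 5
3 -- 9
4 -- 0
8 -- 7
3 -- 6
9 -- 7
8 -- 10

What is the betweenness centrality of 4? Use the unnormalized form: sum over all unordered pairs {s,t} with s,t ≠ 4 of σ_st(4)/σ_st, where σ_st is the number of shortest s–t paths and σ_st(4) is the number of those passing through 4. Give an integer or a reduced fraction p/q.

Pairs whose geodesics pass through 4 — 5–0: 1/3; 8–0: 1/3; 10–0: 1/3; 2–0: 1/3; 7–0: 1/3; 9–0: 1/3.
All other pairs contribute 0.
Summing the contributions gives betweenness(4) = 2.

2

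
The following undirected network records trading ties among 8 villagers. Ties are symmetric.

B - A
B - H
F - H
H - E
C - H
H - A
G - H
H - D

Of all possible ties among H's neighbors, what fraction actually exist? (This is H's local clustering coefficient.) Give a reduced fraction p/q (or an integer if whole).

1/21

H's neighbors: A, B, C, D, E, F, and G (k = 7).
Possible neighbor pairs: C(7,2) = 21. Edges among them: A–B → e = 1.
Clustering(H) = 1/21.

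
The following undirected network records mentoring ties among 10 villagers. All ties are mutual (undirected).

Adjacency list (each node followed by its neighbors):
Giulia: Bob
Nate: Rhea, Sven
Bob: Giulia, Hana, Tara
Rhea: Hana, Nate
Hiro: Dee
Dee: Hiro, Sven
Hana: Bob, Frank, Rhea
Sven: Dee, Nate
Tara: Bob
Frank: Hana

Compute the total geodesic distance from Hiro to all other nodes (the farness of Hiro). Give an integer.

41

Distances from Hiro: Bob:6, Dee:1, Frank:6, Giulia:7, Hana:5, Nate:3, Rhea:4, Sven:2, Tara:7.
Sum = 6 + 1 + 6 + 7 + 5 + 3 + 4 + 2 + 7 = 41.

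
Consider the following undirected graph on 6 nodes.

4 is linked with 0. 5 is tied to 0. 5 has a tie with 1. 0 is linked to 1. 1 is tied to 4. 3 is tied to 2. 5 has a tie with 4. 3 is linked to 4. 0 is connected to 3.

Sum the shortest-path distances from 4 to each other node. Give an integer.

Distances from 4: 0:1, 1:1, 2:2, 3:1, 5:1.
Sum = 1 + 1 + 2 + 1 + 1 = 6.

6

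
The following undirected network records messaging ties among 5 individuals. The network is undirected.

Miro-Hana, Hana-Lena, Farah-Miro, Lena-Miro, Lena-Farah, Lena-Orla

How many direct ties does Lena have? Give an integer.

Lena is directly tied to Farah, Hana, Miro, and Orla. That is 4 neighbors, so the degree of Lena is 4.

4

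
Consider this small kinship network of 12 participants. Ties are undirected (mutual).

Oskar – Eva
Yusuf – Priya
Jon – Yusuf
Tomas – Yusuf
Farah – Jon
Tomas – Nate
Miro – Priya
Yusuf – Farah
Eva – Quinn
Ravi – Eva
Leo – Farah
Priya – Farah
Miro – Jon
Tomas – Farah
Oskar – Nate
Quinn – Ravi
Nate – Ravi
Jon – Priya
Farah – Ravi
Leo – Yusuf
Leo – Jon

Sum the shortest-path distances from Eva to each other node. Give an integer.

26

Distances from Eva: Farah:2, Jon:3, Leo:3, Miro:4, Nate:2, Oskar:1, Priya:3, Quinn:1, Ravi:1, Tomas:3, Yusuf:3.
Sum = 2 + 3 + 3 + 4 + 2 + 1 + 3 + 1 + 1 + 3 + 3 = 26.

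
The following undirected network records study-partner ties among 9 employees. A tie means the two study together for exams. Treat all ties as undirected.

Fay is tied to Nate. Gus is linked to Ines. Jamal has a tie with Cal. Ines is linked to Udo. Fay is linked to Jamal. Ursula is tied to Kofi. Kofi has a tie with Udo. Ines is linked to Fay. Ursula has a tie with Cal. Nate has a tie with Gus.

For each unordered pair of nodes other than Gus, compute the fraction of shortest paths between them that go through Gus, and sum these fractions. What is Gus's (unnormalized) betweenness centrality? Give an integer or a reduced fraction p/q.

Pairs whose geodesics pass through Gus — Nate–Kofi: 1/2; Nate–Udo: 1/2; Nate–Ines: 1/2.
All other pairs contribute 0.
Summing the contributions gives betweenness(Gus) = 3/2.

3/2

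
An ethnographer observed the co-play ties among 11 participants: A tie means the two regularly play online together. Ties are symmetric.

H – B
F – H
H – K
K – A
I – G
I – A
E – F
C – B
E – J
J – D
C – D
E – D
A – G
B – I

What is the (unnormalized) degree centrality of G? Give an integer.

G is directly tied to A and I. That is 2 neighbors, so the degree of G is 2.

2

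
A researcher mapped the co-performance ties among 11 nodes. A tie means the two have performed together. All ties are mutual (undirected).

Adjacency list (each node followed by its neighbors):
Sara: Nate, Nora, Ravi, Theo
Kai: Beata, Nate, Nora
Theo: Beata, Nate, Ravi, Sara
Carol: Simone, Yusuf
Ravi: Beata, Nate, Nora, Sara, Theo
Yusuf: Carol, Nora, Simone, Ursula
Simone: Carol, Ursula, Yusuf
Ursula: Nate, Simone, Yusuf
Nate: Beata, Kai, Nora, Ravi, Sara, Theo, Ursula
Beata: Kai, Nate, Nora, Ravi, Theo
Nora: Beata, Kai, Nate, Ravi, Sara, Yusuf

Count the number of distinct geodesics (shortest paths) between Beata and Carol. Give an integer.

The shortest distance is 3, and the only length-3 path is Beata–Nora–Yusuf–Carol. So there is exactly 1 shortest path.

1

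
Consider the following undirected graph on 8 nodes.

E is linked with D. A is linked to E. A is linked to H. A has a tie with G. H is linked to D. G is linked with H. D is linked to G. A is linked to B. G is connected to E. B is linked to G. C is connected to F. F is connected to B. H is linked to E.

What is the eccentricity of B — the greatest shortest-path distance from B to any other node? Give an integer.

Distances from B: A:1, C:2, D:2, E:2, F:1, G:1, H:2.
The largest is 2 (to E, H, D, and C), so the eccentricity of B is 2.

2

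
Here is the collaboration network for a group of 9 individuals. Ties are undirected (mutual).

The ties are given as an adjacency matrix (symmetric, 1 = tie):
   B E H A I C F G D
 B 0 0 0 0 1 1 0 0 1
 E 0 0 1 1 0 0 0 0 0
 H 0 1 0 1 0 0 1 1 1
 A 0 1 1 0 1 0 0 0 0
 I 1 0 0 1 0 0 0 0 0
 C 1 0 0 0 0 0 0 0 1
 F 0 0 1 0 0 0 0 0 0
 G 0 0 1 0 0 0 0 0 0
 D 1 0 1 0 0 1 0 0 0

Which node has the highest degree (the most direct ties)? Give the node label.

H

Degrees — A:3, B:3, C:2, D:3, E:2, F:1, G:1, H:5, I:2.
The maximum is 5, attained only by H.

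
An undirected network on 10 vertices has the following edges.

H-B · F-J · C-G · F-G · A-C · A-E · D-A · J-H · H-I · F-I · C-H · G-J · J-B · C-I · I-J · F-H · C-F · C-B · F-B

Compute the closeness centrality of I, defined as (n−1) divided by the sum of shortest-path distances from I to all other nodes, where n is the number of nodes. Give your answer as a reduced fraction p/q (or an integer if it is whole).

Distances from I: A:2, B:2, C:1, D:3, E:3, F:1, G:2, H:1, J:1. Sum = 16.
n = 10, so closeness = 9/16.

9/16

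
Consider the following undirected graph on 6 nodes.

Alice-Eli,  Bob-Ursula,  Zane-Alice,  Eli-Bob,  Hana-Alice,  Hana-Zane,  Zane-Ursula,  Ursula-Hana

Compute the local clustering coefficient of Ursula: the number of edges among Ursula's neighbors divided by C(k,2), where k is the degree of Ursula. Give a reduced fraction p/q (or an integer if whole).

1/3

Ursula's neighbors: Bob, Hana, and Zane (k = 3).
Possible neighbor pairs: C(3,2) = 3. Edges among them: Hana–Zane → e = 1.
Clustering(Ursula) = 1/3.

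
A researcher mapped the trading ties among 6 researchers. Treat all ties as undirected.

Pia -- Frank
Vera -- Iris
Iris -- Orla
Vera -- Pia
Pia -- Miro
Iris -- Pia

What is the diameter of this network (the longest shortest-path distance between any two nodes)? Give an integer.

Eccentricity of each node (its greatest distance to any other): Frank:3, Iris:2, Miro:3, Orla:3, Pia:2, Vera:2.
The maximum eccentricity is 3, realized for instance by the pair Frank–Orla via Frank – Pia – Iris – Orla. So the diameter is 3.

3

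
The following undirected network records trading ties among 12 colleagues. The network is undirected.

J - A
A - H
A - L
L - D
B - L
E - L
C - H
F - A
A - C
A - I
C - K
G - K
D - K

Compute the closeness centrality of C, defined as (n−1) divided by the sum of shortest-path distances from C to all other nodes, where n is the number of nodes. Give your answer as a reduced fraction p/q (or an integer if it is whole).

Distances from C: A:1, B:3, D:2, E:3, F:2, G:2, H:1, I:2, J:2, K:1, L:2. Sum = 21.
n = 12, so closeness = 11/21.

11/21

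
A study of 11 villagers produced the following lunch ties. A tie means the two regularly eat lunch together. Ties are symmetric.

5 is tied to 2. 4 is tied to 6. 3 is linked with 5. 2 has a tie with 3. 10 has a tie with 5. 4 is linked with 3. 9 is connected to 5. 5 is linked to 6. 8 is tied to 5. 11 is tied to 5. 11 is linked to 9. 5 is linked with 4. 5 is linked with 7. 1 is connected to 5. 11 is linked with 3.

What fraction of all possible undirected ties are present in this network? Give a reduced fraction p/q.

3/11

There are 15 edges and 11 nodes, so the maximum possible is C(11,2) = 55.
Density = 15/55 = 3/11.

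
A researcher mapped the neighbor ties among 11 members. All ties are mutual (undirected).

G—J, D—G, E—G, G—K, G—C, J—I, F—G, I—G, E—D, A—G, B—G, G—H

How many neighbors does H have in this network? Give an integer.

H is directly tied to G. That is 1 neighbor, so the degree of H is 1.

1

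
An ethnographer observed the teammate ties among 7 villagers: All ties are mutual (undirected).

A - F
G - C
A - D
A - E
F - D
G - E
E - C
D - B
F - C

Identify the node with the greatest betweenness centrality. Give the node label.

Unnormalized betweenness of each node: A:7/2, B:0, C:5/2, D:5, E:5/2, F:7/2, G:0.
D has the largest value, 5, making it the main broker — the node through which the most shortest paths run.

D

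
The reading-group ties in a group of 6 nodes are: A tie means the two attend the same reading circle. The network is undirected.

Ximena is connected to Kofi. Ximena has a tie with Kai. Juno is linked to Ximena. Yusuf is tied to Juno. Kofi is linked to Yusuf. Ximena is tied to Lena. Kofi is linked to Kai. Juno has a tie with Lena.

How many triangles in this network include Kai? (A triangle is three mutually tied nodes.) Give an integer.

Kai's neighbors: Kofi and Ximena.
Neighbor pairs that are themselves tied: Kai–Kofi–Ximena. Each forms one triangle with Kai, for 1 in total.

1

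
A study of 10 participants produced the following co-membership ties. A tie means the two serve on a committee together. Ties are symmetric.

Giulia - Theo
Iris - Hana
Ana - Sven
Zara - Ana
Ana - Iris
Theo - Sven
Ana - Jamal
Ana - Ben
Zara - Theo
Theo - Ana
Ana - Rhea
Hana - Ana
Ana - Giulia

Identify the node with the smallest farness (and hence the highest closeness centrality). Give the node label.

Ana

Farness (sum of distances to all others) for each node — Ana:9, Ben:17, Giulia:16, Hana:16, Iris:16, Jamal:17, Rhea:17, Sven:16, Theo:14, Zara:16.
The smallest farness is 9, for Ana, so Ana has the highest closeness.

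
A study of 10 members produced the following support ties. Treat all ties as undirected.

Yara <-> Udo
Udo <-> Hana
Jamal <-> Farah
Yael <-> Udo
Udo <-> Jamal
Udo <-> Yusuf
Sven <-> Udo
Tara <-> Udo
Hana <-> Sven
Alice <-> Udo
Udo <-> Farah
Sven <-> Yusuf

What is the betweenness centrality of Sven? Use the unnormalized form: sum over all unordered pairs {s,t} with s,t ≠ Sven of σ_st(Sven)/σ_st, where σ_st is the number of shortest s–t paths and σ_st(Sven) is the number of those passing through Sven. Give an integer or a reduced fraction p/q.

1/2

Pairs whose geodesics pass through Sven — Yusuf–Hana: 1/2.
All other pairs contribute 0.
Summing the contributions gives betweenness(Sven) = 1/2.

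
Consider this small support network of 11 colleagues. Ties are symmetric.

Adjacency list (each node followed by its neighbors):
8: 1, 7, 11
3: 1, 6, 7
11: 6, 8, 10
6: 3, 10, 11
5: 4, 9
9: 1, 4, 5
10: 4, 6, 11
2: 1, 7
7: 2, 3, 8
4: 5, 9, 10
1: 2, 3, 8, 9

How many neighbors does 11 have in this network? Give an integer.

11 is directly tied to 6, 8, and 10. That is 3 neighbors, so the degree of 11 is 3.

3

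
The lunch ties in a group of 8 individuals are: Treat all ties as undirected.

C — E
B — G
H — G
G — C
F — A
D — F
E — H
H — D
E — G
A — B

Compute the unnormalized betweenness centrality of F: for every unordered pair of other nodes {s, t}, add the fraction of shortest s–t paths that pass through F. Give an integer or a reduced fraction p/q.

Pairs whose geodesics pass through F — H–A: 1/2; D–A: 1; D–B: 1/2.
All other pairs contribute 0.
Summing the contributions gives betweenness(F) = 2.

2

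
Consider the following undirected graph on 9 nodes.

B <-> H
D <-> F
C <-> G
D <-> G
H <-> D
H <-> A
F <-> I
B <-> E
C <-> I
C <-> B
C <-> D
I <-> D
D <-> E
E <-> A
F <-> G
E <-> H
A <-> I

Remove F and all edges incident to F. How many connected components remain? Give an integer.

F's neighbors (D, G, and I) remain reachable from one another through other ties, so the rest of the network stays in one piece.

1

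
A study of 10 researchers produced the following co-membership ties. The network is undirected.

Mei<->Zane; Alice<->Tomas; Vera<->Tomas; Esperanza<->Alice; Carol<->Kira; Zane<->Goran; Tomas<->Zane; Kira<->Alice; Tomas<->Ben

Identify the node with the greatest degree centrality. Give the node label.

Tomas

Degrees — Alice:3, Ben:1, Carol:1, Esperanza:1, Goran:1, Kira:2, Mei:1, Tomas:4, Vera:1, Zane:3.
The maximum is 4, attained only by Tomas.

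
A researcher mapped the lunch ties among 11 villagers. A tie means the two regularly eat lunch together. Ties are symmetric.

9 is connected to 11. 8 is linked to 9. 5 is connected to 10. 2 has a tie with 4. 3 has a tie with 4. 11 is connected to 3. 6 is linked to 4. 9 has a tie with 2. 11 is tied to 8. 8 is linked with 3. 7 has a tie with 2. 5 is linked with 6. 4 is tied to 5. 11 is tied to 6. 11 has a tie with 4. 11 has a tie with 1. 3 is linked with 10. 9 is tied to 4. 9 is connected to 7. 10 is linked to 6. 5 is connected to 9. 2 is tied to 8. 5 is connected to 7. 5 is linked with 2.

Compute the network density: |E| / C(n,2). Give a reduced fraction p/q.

24/55

There are 24 edges and 11 nodes, so the maximum possible is C(11,2) = 55.
Density = 24/55.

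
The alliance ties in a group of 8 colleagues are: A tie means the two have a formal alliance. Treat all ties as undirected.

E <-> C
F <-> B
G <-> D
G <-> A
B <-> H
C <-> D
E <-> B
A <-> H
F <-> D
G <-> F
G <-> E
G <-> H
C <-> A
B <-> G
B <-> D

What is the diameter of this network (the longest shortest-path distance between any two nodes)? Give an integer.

2

Eccentricity of each node (its greatest distance to any other): A:2, B:2, C:2, D:2, E:2, F:2, G:2, H:2.
The maximum eccentricity is 2, realized for instance by the pair G–C via G – A – C. So the diameter is 2.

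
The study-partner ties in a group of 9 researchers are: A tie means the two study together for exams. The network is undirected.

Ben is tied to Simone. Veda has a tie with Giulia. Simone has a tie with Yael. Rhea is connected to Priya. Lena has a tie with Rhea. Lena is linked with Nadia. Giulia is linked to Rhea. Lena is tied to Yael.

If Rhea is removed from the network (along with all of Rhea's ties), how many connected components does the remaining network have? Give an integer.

3

Without Rhea, the remaining ties split the others into: {Ben, Lena, Nadia, Simone, Yael}; {Priya}; {Giulia, Veda}.
That's 3 separate components.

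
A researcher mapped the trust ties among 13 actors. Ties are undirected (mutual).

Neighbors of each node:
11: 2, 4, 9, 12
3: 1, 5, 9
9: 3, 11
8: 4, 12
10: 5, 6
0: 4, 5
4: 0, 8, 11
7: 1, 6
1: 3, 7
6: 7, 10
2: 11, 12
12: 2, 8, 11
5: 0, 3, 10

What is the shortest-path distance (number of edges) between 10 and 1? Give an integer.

3

One shortest route is 10 – 6 – 7 – 1, which uses 3 edges, and at distance 2 from 10 we only reach {0, 3, 7}, which does not include 1. So d(10,1) = 3.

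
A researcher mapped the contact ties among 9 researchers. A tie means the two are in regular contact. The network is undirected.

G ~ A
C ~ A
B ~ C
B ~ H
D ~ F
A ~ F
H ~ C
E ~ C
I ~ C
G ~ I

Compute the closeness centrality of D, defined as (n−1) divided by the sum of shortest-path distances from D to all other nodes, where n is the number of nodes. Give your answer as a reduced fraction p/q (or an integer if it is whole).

8/25

Distances from D: A:2, B:4, C:3, E:4, F:1, G:3, H:4, I:4. Sum = 25.
n = 9, so closeness = 8/25.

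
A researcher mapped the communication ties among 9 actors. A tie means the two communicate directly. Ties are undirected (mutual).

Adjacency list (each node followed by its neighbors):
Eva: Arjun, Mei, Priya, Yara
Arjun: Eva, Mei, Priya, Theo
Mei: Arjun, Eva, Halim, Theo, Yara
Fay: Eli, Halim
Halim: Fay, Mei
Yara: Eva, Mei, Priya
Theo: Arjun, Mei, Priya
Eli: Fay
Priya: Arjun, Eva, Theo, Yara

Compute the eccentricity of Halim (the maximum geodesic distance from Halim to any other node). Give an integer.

3

Distances from Halim: Arjun:2, Eli:2, Eva:2, Fay:1, Mei:1, Priya:3, Theo:2, Yara:2.
The largest is 3 (to Priya), so the eccentricity of Halim is 3.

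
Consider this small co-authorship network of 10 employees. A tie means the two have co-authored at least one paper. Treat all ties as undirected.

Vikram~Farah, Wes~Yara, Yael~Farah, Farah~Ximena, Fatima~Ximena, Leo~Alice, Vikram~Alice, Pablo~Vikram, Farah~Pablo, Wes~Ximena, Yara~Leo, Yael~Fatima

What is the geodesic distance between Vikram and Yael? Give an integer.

One shortest route is Vikram – Farah – Yael, which uses 2 edges, and Vikram and Yael are not directly tied, so nothing shorter exists. So d(Vikram,Yael) = 2.

2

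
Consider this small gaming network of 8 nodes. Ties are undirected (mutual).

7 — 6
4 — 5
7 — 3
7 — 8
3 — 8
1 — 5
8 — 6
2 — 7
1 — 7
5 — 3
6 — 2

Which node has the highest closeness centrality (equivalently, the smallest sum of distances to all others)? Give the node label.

7

Farness (sum of distances to all others) for each node — 1:12, 2:15, 3:11, 4:19, 5:13, 6:14, 7:10, 8:12.
The smallest farness is 10, for 7, so 7 has the highest closeness.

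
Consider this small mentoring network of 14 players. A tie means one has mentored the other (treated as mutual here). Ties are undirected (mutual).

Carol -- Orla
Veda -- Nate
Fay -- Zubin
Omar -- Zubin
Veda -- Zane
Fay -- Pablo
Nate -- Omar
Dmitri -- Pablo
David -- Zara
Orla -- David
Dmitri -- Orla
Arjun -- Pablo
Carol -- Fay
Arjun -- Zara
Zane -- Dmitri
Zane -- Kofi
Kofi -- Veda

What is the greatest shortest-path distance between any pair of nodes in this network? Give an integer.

Eccentricity of each node (its greatest distance to any other): Arjun:5, Carol:4, David:5, Dmitri:4, Fay:4, Kofi:5, Nate:6, Omar:5, Orla:4, Pablo:4, Veda:5, Zane:4, Zara:6, Zubin:4.
The maximum eccentricity is 6, realized for instance by the pair Nate–Zara via Nate – Veda – Zane – Dmitri – Orla – David – Zara. So the diameter is 6.

6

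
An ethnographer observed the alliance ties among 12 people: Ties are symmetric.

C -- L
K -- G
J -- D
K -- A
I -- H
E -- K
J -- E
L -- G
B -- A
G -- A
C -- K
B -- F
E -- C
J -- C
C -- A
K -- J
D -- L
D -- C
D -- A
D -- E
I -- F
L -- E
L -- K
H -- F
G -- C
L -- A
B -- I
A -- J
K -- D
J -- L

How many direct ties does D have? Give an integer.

6

D is directly tied to A, C, E, J, K, and L. That is 6 neighbors, so the degree of D is 6.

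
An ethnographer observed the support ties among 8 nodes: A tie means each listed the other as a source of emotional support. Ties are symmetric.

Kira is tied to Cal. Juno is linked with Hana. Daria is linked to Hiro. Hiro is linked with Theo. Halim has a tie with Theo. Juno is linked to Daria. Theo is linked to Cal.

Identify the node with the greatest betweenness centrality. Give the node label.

Theo

Unnormalized betweenness of each node: Cal:6, Daria:10, Halim:0, Hana:0, Hiro:12, Juno:6, Kira:0, Theo:14.
Theo has the largest value, 14, making it the main broker — the node through which the most shortest paths run.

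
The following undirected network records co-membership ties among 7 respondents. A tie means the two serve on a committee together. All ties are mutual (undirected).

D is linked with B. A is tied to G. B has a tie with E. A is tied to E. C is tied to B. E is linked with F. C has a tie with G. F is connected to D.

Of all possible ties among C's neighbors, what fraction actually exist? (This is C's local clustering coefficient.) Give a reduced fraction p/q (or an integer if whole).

C's neighbors: B and G (k = 2).
Possible neighbor pairs: C(2,2) = 1. Edges among them: none → e = 0.
Clustering(C) = 0/1.

0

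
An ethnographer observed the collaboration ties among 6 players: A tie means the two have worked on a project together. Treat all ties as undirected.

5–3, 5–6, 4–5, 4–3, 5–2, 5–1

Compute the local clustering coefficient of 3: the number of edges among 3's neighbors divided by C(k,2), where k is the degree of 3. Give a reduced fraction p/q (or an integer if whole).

1

3's neighbors: 4 and 5 (k = 2).
Possible neighbor pairs: C(2,2) = 1. Edges among them: 4–5 → e = 1.
Clustering(3) = 1/1.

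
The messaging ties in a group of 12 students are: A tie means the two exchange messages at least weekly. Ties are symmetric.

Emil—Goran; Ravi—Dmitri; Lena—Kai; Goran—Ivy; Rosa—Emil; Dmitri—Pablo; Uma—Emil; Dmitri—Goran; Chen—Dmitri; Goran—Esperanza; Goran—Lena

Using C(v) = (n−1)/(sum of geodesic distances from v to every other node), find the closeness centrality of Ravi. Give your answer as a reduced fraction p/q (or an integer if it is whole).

11/31

Distances from Ravi: Chen:2, Dmitri:1, Emil:3, Esperanza:3, Goran:2, Ivy:3, Kai:4, Lena:3, Pablo:2, Rosa:4, Uma:4. Sum = 31.
n = 12, so closeness = 11/31.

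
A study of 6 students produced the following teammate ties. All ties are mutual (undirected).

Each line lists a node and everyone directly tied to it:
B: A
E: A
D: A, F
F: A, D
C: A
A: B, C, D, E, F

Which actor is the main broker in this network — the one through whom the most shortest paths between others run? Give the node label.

A

Unnormalized betweenness of each node: A:9, B:0, C:0, D:0, E:0, F:0.
A has the largest value, 9, making it the main broker — the node through which the most shortest paths run.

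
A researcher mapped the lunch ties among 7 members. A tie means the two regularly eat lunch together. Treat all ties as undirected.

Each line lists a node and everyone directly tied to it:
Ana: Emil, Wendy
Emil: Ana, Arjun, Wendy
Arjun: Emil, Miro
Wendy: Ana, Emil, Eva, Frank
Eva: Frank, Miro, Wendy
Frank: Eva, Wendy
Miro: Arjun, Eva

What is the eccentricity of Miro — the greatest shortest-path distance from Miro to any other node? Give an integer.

Distances from Miro: Ana:3, Arjun:1, Emil:2, Eva:1, Frank:2, Wendy:2.
The largest is 3 (to Ana), so the eccentricity of Miro is 3.

3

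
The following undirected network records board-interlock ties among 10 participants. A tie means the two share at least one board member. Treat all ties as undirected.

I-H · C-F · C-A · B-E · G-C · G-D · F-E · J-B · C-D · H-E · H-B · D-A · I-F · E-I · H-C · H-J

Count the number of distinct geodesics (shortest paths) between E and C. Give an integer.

The shortest distance is 2. The length-2 paths are: E–F–C; E–H–C.
That gives 2 distinct shortest paths.

2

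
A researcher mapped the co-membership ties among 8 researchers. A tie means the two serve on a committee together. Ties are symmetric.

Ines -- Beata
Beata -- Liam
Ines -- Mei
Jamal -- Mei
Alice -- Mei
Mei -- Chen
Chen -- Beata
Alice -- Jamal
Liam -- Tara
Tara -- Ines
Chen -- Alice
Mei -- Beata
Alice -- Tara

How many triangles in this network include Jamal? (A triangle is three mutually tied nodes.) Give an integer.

1

Jamal's neighbors: Alice and Mei.
Neighbor pairs that are themselves tied: Jamal–Alice–Mei. Each forms one triangle with Jamal, for 1 in total.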